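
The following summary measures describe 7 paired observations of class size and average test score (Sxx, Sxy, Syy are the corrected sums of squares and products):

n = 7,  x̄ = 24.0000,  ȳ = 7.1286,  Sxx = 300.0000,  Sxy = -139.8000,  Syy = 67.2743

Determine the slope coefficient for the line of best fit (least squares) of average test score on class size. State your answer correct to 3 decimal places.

b = Sxy/Sxx = -139.8/300 = -0.466

-0.466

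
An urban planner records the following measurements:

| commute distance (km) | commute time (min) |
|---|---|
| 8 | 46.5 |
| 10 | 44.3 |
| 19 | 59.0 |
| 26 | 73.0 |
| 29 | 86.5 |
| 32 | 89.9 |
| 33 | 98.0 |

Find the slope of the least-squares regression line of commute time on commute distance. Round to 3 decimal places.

2.054

n = 7, Σx = 157, Σy = 497.2, Σxy = 12453.3, Σx² = 4155
Sxx = Σx² − (Σx)²/n = 4155 − 3521.285714 = 633.714286
Sxy = Σxy − (Σx)(Σy)/n = 12453.3 − 11151.485714 = 1301.814286
b = Sxy/Sxx = 1301.814286/633.714286 = 2.054261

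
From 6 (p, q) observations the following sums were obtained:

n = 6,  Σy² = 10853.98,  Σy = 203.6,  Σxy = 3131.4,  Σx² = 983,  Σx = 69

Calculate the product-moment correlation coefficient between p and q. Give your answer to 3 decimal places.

Sxx = Σx² − (Σx)²/n = 983 − 793.5 = 189.5
Sxy = Σxy − (Σx)(Σy)/n = 3131.4 − 2341.4 = 790
Syy = Σy² − (Σy)²/n = 10853.98 − 6908.826667 = 3945.153333
r = Sxy/√(Sxx·Syy) = 790/√(747606.556667) = 790/864.642444 = 0.913672

0.914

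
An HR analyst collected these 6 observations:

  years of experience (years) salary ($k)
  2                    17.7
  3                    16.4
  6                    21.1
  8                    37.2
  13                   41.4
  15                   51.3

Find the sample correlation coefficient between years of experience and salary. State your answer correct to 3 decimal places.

0.962

n = 6, Σx = 47, Σy = 185.1, Σxy = 1816.5, Σx² = 507, Σy² = 6756.95
Sxx = Σx² − (Σx)²/n = 507 − 368.166667 = 138.833333
Sxy = Σxy − (Σx)(Σy)/n = 1816.5 − 1449.95 = 366.55
Syy = Σy² − (Σy)²/n = 6756.95 − 5710.335 = 1046.615
r = Sxy/√(Sxx·Syy) = 366.55/√(145305.049167) = 366.55/381.188994 = 0.961596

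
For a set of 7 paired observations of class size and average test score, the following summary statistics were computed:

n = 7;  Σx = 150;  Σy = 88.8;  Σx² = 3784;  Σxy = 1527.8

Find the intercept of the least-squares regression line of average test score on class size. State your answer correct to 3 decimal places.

26.793

Sxx = Σx² − (Σx)²/n = 3784 − 3214.285714 = 569.714286
Sxy = Σxy − (Σx)(Σy)/n = 1527.8 − 1902.857143 = -375.057143
b = Sxy/Sxx = -375.057143/569.714286 = -0.658325
a = ȳ − b·x̄ = 12.685714 − (-0.658325)·21.428571 = 26.792678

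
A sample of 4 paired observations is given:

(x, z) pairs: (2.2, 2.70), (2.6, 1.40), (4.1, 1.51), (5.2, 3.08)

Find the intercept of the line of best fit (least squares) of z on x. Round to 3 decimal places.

1.464

n = 4, Σx = 14.1, Σy = 8.69, Σxy = 31.787, Σx² = 55.45
Sxx = Σx² − (Σx)²/n = 55.45 − 49.7025 = 5.7475
Sxy = Σxy − (Σx)(Σy)/n = 31.787 − 30.63225 = 1.15475
b = Sxy/Sxx = 1.15475/5.7475 = 0.200913
a = ȳ − b·x̄ = 2.1725 − 0.200913·3.525 = 1.464280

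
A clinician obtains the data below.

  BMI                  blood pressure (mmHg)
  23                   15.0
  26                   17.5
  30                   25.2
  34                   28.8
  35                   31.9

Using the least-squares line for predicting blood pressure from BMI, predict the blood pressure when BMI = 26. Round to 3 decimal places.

18.648

n = 5, Σx = 148, Σy = 118.4, Σxy = 3651.7, Σx² = 4486
Sxx = Σx² − (Σx)²/n = 4486 − 4380.8 = 105.2
Sxy = Σxy − (Σx)(Σy)/n = 3651.7 − 3504.64 = 147.06
b = Sxy/Sxx = 147.06/105.2 = 1.397909
a = ȳ − b·x̄ = 23.68 − 1.397909·29.6 = -17.698099
ŷ(26) = a + b·26 = -17.698099 + 1.397909·26 = 18.647529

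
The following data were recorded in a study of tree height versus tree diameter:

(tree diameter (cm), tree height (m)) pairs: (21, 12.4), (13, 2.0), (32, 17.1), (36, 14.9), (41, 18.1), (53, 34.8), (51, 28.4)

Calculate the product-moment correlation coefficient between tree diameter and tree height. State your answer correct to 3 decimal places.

n = 7, Σx = 247, Σy = 127.7, Σxy = 5404.9, Σx² = 10021, Σy² = 3017.39
Sxx = Σx² − (Σx)²/n = 10021 − 8715.571429 = 1305.428571
Sxy = Σxy − (Σx)(Σy)/n = 5404.9 − 4505.985714 = 898.914286
Syy = Σy² − (Σy)²/n = 3017.39 − 2329.612857 = 687.777143
r = Sxy/√(Sxx·Syy) = 898.914286/√(897843.933061) = 898.914286/947.546270 = 0.948676

0.949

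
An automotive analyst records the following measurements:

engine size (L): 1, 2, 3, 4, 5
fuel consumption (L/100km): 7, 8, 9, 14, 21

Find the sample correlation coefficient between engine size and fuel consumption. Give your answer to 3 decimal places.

n = 5, Σx = 15, Σy = 59, Σxy = 211, Σx² = 55, Σy² = 831
Sxx = Σx² − (Σx)²/n = 55 − 45 = 10
Sxy = Σxy − (Σx)(Σy)/n = 211 − 177 = 34
Syy = Σy² − (Σy)²/n = 831 − 696.2 = 134.8
r = Sxy/√(Sxx·Syy) = 34/√(1348) = 34/36.715120 = 0.926049

0.926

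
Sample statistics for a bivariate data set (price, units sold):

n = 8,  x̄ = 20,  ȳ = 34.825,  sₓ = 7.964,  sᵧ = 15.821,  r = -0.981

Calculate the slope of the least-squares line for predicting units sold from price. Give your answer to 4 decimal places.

-1.9488

b = r · sᵧ/sₓ = -0.981 · 15.821/7.964 = -1.948820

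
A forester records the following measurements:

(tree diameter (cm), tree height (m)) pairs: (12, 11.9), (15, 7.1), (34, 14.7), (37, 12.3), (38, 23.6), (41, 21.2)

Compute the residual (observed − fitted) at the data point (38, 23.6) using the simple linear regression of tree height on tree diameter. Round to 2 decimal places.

n = 6, Σx = 177, Σy = 90.8, Σxy = 2970.2, Σx² = 6019
Sxx = Σx² − (Σx)²/n = 6019 − 5221.5 = 797.5
Sxy = Σxy − (Σx)(Σy)/n = 2970.2 − 2678.6 = 291.6
b = Sxy/Sxx = 291.6/797.5 = 0.365643
a = ȳ − b·x̄ = 15.133333 − 0.365643·29.5 = 4.346876
ŷ(38) = 4.346876 + 0.365643·38 = 18.241296
residual = y − ŷ = 23.6 − 18.241296 = 5.358704

5.36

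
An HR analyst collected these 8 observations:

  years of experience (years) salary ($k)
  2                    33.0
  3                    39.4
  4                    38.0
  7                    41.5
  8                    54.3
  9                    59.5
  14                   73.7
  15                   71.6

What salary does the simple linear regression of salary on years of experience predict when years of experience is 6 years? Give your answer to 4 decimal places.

n = 8, Σx = 62, Σy = 411, Σxy = 3702.4, Σx² = 644
Sxx = Σx² − (Σx)²/n = 644 − 480.5 = 163.5
Sxy = Σxy − (Σx)(Σy)/n = 3702.4 − 3185.25 = 517.15
b = Sxy/Sxx = 517.15/163.5 = 3.162997
a = ȳ − b·x̄ = 51.375 − 3.162997·7.75 = 26.861774
ŷ(6) = a + b·6 = 26.861774 + 3.162997·6 = 45.839755

45.8398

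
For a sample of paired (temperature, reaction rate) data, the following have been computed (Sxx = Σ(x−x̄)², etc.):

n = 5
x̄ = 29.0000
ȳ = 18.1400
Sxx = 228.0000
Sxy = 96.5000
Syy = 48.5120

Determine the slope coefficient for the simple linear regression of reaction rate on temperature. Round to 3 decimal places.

b = Sxy/Sxx = 96.5/228 = 0.423246

0.423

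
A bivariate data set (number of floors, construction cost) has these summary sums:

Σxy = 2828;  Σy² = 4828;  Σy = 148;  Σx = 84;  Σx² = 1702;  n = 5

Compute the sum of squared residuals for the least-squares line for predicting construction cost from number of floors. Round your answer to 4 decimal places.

45.9257

Sxx = Σx² − (Σx)²/n = 1702 − 1411.2 = 290.8
Sxy = Σxy − (Σx)(Σy)/n = 2828 − 2486.4 = 341.6
Syy = Σy² − (Σy)²/n = 4828 − 4380.8 = 447.2
b = Sxy/Sxx = 341.6/290.8 = 1.174691
SSE = Syy − b·Sxy = 447.2 − 1.174691·341.6 = 45.925722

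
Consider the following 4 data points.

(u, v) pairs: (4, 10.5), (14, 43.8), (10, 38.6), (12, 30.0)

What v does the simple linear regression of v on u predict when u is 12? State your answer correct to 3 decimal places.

n = 4, Σx = 40, Σy = 122.9, Σxy = 1401.2, Σx² = 456
Sxx = Σx² − (Σx)²/n = 456 − 400 = 56
Sxy = Σxy − (Σx)(Σy)/n = 1401.2 − 1229 = 172.2
b = Sxy/Sxx = 172.2/56 = 3.075
a = ȳ − b·x̄ = 30.725 − 3.075·10 = -0.025
ŷ(12) = a + b·12 = -0.025 + 3.075·12 = 36.875

36.875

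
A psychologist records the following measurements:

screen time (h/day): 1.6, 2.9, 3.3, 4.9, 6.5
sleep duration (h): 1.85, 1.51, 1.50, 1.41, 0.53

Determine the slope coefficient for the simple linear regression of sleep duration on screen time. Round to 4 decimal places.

-0.2410

n = 5, Σx = 19.2, Σy = 6.8, Σxy = 22.643, Σx² = 88.12
Sxx = Σx² − (Σx)²/n = 88.12 − 73.728 = 14.392
Sxy = Σxy − (Σx)(Σy)/n = 22.643 − 26.112 = -3.469
b = Sxy/Sxx = -3.469/14.392 = -0.241037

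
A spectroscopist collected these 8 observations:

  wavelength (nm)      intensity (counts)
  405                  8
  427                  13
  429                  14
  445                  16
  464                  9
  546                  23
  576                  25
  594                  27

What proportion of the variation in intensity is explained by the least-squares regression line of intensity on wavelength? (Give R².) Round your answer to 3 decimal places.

n = 8, Σx = 3886, Σy = 135, Σxy = 69089, Σx² = 1926444, Σy² = 2649
Sxx = Σx² − (Σx)²/n = 1926444 − 1887624.5 = 38819.5
Sxy = Σxy − (Σx)(Σy)/n = 69089 − 65576.25 = 3512.75
Syy = Σy² − (Σy)²/n = 2649 − 2278.125 = 370.875
R² = Sxy²/(Sxx·Syy) = (3512.75)²/(38819.5·370.875) = 0.857071

0.857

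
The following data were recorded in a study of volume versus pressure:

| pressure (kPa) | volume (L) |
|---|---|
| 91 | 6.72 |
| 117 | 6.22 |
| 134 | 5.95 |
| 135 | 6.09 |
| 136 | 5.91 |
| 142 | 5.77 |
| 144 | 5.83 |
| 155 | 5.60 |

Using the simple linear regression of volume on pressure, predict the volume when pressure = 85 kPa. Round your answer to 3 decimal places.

6.815

n = 8, Σx = 1054, Σy = 48.09, Σxy = 6289.33, Σx² = 141572
Sxx = Σx² − (Σx)²/n = 141572 − 138864.5 = 2707.5
Sxy = Σxy − (Σx)(Σy)/n = 6289.33 − 6335.8575 = -46.5275
b = Sxy/Sxx = -46.5275/2707.5 = -0.017185
a = ȳ − b·x̄ = 6.01125 − (-0.017185)·131.75 = 8.275331
ŷ(85) = a + b·85 = 8.275331 + (-0.017185)·85 = 6.814633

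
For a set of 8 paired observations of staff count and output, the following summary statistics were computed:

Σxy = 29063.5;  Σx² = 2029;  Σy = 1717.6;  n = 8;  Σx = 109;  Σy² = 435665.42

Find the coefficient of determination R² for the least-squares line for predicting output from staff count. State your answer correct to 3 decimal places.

0.881

Sxx = Σx² − (Σx)²/n = 2029 − 1485.125 = 543.875
Sxy = Σxy − (Σx)(Σy)/n = 29063.5 − 23402.3 = 5661.2
Syy = Σy² − (Σy)²/n = 435665.42 − 368768.72 = 66896.7
R² = Sxy²/(Sxx·Syy) = (5661.2)²/(543.875·66896.7) = 0.880873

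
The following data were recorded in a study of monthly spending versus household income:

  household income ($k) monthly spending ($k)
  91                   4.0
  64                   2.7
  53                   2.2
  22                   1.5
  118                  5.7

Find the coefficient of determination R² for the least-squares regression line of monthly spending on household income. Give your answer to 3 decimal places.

n = 5, Σx = 348, Σy = 16.1, Σxy = 1359, Σx² = 29594, Σy² = 62.87
Sxx = Σx² − (Σx)²/n = 29594 − 24220.8 = 5373.2
Sxy = Σxy − (Σx)(Σy)/n = 1359 − 1120.56 = 238.44
Syy = Σy² − (Σy)²/n = 62.87 − 51.842 = 11.028
R² = Sxy²/(Sxx·Syy) = (238.44)²/(5373.2·11.028) = 0.959464

0.959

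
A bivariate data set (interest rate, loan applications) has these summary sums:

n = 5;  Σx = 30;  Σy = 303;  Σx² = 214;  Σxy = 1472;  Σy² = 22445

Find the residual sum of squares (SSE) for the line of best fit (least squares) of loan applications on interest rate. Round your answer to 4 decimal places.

562.1412

Sxx = Σx² − (Σx)²/n = 214 − 180 = 34
Sxy = Σxy − (Σx)(Σy)/n = 1472 − 1818 = -346
Syy = Σy² − (Σy)²/n = 22445 − 18361.8 = 4083.2
b = Sxy/Sxx = -346/34 = -10.176471
SSE = Syy − b·Sxy = 4083.2 − (-10.176471)·(-346) = 562.141176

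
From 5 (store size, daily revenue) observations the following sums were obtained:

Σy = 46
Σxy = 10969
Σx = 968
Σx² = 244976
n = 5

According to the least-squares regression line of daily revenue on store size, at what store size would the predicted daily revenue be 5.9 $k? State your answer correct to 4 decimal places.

Sxx = Σx² − (Σx)²/n = 244976 − 187404.8 = 57571.2
Sxy = Σxy − (Σx)(Σy)/n = 10969 − 8905.6 = 2063.4
b = Sxy/Sxx = 2063.4/57571.2 = 0.035841
a = ȳ − b·x̄ = 9.2 − 0.035841·193.6 = 2.261214
Set a + b·x = 5.9: x = (5.9 − 2.261214) / 0.035841 = 101.526258

101.5263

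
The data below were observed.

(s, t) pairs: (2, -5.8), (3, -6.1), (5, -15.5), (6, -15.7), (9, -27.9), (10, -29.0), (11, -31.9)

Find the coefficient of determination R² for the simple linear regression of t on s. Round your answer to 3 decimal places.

0.984

n = 7, Σx = 46, Σy = -131.9, Σxy = -1093.6, Σx² = 376, Σy² = 3194.61
Sxx = Σx² − (Σx)²/n = 376 − 302.285714 = 73.714286
Sxy = Σxy − (Σx)(Σy)/n = -1093.6 − (-866.771429) = -226.828571
Syy = Σy² − (Σy)²/n = 3194.61 − 2485.372857 = 709.237143
R² = Sxy²/(Sxx·Syy) = (-226.828571)²/(73.714286·709.237143) = 0.984130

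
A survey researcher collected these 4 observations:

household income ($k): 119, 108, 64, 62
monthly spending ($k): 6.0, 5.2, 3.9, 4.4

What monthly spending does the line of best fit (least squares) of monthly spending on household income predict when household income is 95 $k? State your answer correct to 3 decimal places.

5.074

n = 4, Σx = 353, Σy = 19.5, Σxy = 1798, Σx² = 33765
Sxx = Σx² − (Σx)²/n = 33765 − 31152.25 = 2612.75
Sxy = Σxy − (Σx)(Σy)/n = 1798 − 1720.875 = 77.125
b = Sxy/Sxx = 77.125/2612.75 = 0.029519
a = ȳ − b·x̄ = 4.875 − 0.029519·88.25 = 2.269974
ŷ(95) = a + b·95 = 2.269974 + 0.029519·95 = 5.074251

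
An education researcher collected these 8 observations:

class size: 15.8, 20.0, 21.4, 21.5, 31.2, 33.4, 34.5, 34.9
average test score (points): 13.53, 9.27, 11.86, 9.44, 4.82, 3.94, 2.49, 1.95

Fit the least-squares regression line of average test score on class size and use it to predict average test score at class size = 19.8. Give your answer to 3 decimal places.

n = 8, Σx = 212.7, Σy = 57.3, Σxy = 1291.878, Σx² = 6067.11
Sxx = Σx² − (Σx)²/n = 6067.11 − 5655.16125 = 411.94875
Sxy = Σxy − (Σx)(Σy)/n = 1291.878 − 1523.46375 = -231.58575
b = Sxy/Sxx = -231.58575/411.94875 = -0.562171
a = ȳ − b·x̄ = 7.1625 − (-0.562171)·26.5875 = 22.109229
ŷ(19.8) = a + b·19.8 = 22.109229 + (-0.562171)·19.8 = 10.978237

10.978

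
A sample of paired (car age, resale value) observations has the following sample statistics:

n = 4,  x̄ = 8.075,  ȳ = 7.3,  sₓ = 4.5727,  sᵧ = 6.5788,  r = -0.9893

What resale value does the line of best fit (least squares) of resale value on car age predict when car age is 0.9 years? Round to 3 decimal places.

b = r · sᵧ/sₓ = -0.9893 · 6.5788/4.5727 = -1.423318
a = ȳ − b·x̄ = 7.3 − (-1.423318)·8.075 = 18.793294
ŷ(0.9) = a + b·0.9 = 18.793294 + (-1.423318)·0.9 = 17.512308

17.512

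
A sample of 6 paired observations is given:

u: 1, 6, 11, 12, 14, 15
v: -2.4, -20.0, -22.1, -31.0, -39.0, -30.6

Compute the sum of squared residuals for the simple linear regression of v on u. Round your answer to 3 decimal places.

n = 6, Σx = 59, Σy = -145.1, Σxy = -1742.5, Σx² = 723, Σy² = 4312.53
Sxx = Σx² − (Σx)²/n = 723 − 580.166667 = 142.833333
Sxy = Σxy − (Σx)(Σy)/n = -1742.5 − (-1426.816667) = -315.683333
Syy = Σy² − (Σy)²/n = 4312.53 − 3509.001667 = 803.528333
b = Sxy/Sxx = -315.683333/142.833333 = -2.210152
SSE = Syy − b·Sxy = 803.528333 − (-2.210152)·(-315.683333) = 105.820280

105.820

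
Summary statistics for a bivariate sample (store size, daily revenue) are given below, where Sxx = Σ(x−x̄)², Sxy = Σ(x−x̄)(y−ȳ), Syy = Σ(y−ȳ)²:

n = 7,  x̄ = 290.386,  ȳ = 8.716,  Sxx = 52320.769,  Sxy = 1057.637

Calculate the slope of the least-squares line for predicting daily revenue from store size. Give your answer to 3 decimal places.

b = Sxy/Sxx = 1057.637/52320.769 = 0.020214

0.020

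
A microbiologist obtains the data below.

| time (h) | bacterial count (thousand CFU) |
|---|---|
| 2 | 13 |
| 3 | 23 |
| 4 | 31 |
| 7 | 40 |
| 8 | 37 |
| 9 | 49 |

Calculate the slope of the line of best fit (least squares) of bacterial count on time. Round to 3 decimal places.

n = 6, Σx = 33, Σy = 193, Σxy = 1236, Σx² = 223
Sxx = Σx² − (Σx)²/n = 223 − 181.5 = 41.5
Sxy = Σxy − (Σx)(Σy)/n = 1236 − 1061.5 = 174.5
b = Sxy/Sxx = 174.5/41.5 = 4.204819

4.205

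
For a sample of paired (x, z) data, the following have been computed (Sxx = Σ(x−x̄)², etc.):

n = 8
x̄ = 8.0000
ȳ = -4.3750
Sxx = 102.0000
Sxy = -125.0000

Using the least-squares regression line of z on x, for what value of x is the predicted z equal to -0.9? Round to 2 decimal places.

5.16

b = Sxy/Sxx = -125/102 = -1.225490
a = ȳ − b·x̄ = -4.375 − (-1.225490)·8 = 5.428922
Set a + b·x = -0.9: x = (-0.9 − 5.428922) / (-1.225490) = 5.1644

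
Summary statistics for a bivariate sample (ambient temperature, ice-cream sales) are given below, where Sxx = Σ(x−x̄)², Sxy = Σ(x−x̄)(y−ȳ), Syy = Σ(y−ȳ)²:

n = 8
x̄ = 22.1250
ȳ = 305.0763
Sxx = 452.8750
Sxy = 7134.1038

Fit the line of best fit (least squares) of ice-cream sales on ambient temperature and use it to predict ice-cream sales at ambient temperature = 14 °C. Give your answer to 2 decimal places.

b = Sxy/Sxx = 7134.1038/452.875 = 15.752920
a = ȳ − b·x̄ = 305.0763 − 15.752920·22.125 = -43.457063
ŷ(14) = a + b·14 = -43.457063 + 15.752920·14 = 177.083822

177.08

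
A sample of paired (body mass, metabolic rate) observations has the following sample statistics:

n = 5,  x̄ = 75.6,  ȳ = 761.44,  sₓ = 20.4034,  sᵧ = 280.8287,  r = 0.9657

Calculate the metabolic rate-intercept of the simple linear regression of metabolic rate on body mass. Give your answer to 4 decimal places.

-243.4140

b = r · sᵧ/sₓ = 0.9657 · 280.8287/20.4034 = 13.291720
a = ȳ − b·x̄ = 761.44 − 13.291720·75.6 = -243.414016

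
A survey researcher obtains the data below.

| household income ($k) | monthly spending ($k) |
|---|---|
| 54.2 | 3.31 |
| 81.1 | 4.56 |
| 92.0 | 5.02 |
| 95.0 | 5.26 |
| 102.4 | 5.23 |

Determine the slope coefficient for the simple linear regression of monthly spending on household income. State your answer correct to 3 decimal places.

0.043

n = 5, Σx = 424.7, Σy = 23.38, Σxy = 2046.31, Σx² = 37489.61
Sxx = Σx² − (Σx)²/n = 37489.61 − 36074.018 = 1415.592
Sxy = Σxy − (Σx)(Σy)/n = 2046.31 − 1985.8972 = 60.4128
b = Sxy/Sxx = 60.4128/1415.592 = 0.042677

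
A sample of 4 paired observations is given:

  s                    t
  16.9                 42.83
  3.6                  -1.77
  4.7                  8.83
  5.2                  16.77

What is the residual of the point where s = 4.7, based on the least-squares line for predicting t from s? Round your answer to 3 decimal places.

n = 4, Σx = 30.4, Σy = 66.66, Σxy = 846.16, Σx² = 347.7
Sxx = Σx² − (Σx)²/n = 347.7 − 231.04 = 116.66
Sxy = Σxy − (Σx)(Σy)/n = 846.16 − 506.616 = 339.544
b = Sxy/Sxx = 339.544/116.66 = 2.910543
a = ȳ − b·x̄ = 16.665 − 2.910543·7.6 = -5.455130
ŷ(4.7) = -5.455130 + 2.910543·4.7 = 8.224424
residual = y − ŷ = 8.83 − 8.224424 = 0.605576

0.606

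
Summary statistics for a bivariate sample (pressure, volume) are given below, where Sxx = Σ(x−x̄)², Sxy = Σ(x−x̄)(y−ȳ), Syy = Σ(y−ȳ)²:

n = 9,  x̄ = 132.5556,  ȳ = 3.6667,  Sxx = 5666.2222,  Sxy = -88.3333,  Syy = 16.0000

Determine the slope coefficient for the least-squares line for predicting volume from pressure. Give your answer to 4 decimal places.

b = Sxy/Sxx = -88.3333/5666.2222 = -0.015589

-0.0156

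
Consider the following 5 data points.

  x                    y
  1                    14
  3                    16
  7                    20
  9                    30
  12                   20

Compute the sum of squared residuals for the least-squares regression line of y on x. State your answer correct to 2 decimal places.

n = 5, Σx = 32, Σy = 100, Σxy = 712, Σx² = 284, Σy² = 2152
Sxx = Σx² − (Σx)²/n = 284 − 204.8 = 79.2
Sxy = Σxy − (Σx)(Σy)/n = 712 − 640 = 72
Syy = Σy² − (Σy)²/n = 2152 − 2000 = 152
b = Sxy/Sxx = 72/79.2 = 0.909091
SSE = Syy − b·Sxy = 152 − 0.909091·72 = 86.545455

86.55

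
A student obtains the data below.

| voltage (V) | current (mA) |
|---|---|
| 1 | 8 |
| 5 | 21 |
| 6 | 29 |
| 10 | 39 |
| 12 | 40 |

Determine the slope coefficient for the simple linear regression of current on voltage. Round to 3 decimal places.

3.013

n = 5, Σx = 34, Σy = 137, Σxy = 1157, Σx² = 306
Sxx = Σx² − (Σx)²/n = 306 − 231.2 = 74.8
Sxy = Σxy − (Σx)(Σy)/n = 1157 − 931.6 = 225.4
b = Sxy/Sxx = 225.4/74.8 = 3.013369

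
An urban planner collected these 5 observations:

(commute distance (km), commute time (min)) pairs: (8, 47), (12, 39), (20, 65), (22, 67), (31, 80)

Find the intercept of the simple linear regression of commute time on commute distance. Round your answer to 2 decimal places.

n = 5, Σx = 93, Σy = 298, Σxy = 6098, Σx² = 2053
Sxx = Σx² − (Σx)²/n = 2053 − 1729.8 = 323.2
Sxy = Σxy − (Σx)(Σy)/n = 6098 − 5542.8 = 555.2
b = Sxy/Sxx = 555.2/323.2 = 1.717822
a = ȳ − b·x̄ = 59.6 − 1.717822·18.6 = 27.648515

27.65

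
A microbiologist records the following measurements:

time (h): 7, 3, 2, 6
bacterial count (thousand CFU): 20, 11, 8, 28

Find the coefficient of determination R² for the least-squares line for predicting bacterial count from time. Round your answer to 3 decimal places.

n = 4, Σx = 18, Σy = 67, Σxy = 357, Σx² = 98, Σy² = 1369
Sxx = Σx² − (Σx)²/n = 98 − 81 = 17
Sxy = Σxy − (Σx)(Σy)/n = 357 − 301.5 = 55.5
Syy = Σy² − (Σy)²/n = 1369 − 1122.25 = 246.75
R² = Sxy²/(Sxx·Syy) = (55.5)²/(17·246.75) = 0.734311

0.734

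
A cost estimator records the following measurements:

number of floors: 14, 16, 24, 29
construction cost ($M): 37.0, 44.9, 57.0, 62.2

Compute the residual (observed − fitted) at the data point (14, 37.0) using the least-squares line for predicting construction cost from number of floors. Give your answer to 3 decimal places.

-2.449

n = 4, Σx = 83, Σy = 201.1, Σxy = 4408.2, Σx² = 1869
Sxx = Σx² − (Σx)²/n = 1869 − 1722.25 = 146.75
Sxy = Σxy − (Σx)(Σy)/n = 4408.2 − 4172.825 = 235.375
b = Sxy/Sxx = 235.375/146.75 = 1.603918
a = ȳ − b·x̄ = 50.275 − 1.603918·20.75 = 16.993697
ŷ(14) = 16.993697 + 1.603918·14 = 39.448552
residual = y − ŷ = 37.0 − 39.448552 = -2.448552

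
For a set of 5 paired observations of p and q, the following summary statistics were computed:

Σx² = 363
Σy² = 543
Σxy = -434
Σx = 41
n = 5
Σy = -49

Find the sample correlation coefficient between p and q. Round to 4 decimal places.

-0.7849

Sxx = Σx² − (Σx)²/n = 363 − 336.2 = 26.8
Sxy = Σxy − (Σx)(Σy)/n = -434 − (-401.8) = -32.2
Syy = Σy² − (Σy)²/n = 543 − 480.2 = 62.8
r = Sxy/√(Sxx·Syy) = -32.2/√(1683.04) = -32.2/41.024871 = -0.784890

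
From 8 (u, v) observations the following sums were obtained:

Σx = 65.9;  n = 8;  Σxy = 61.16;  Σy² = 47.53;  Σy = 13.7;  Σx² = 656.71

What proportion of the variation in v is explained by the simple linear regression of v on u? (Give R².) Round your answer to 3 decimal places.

0.975

Sxx = Σx² − (Σx)²/n = 656.71 − 542.85125 = 113.85875
Sxy = Σxy − (Σx)(Σy)/n = 61.16 − 112.85375 = -51.69375
Syy = Σy² − (Σy)²/n = 47.53 − 23.46125 = 24.06875
R² = Sxy²/(Sxx·Syy) = (-51.69375)²/(113.85875·24.06875) = 0.975116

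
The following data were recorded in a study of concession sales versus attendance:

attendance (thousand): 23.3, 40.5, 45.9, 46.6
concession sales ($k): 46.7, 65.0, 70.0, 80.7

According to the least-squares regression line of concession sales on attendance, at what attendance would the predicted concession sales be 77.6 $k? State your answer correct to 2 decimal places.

48.71

n = 4, Σx = 156.3, Σy = 262.4, Σxy = 10694.23, Σx² = 6461.51
Sxx = Σx² − (Σx)²/n = 6461.51 − 6107.4225 = 354.0875
Sxy = Σxy − (Σx)(Σy)/n = 10694.23 − 10253.28 = 440.95
b = Sxy/Sxx = 440.95/354.0875 = 1.245314
a = ȳ − b·x̄ = 65.6 − 1.245314·39.075 = 16.939369
Set a + b·x = 77.6: x = (77.6 − 16.939369) / 1.245314 = 48.711127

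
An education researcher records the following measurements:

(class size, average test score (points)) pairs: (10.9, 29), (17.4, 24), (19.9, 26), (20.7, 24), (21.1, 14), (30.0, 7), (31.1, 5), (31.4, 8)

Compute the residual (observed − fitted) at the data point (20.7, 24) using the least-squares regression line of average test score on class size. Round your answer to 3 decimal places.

4.296

n = 8, Σx = 182.5, Σy = 137, Σxy = 2660, Σx² = 4544.45
Sxx = Σx² − (Σx)²/n = 4544.45 − 4163.28125 = 381.16875
Sxy = Σxy − (Σx)(Σy)/n = 2660 − 3125.3125 = -465.3125
b = Sxy/Sxx = -465.3125/381.16875 = -1.220752
a = ȳ − b·x̄ = 17.125 − (-1.220752)·22.8125 = 44.973404
ŷ(20.7) = 44.973404 + (-1.220752)·20.7 = 19.703839
residual = y − ŷ = 24 − 19.703839 = 4.296161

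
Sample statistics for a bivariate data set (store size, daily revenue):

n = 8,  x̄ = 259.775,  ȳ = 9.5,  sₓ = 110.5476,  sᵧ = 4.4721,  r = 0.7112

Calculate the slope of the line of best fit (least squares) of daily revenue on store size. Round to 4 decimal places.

0.0288

b = r · sᵧ/sₓ = 0.7112 · 4.4721/110.5476 = 0.028771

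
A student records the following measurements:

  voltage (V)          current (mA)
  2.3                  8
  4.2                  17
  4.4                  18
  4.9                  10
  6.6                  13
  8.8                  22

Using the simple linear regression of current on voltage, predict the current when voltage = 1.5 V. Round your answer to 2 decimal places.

n = 6, Σx = 31.2, Σy = 88, Σxy = 497.4, Σx² = 187.3
Sxx = Σx² − (Σx)²/n = 187.3 − 162.24 = 25.06
Sxy = Σxy − (Σx)(Σy)/n = 497.4 − 457.6 = 39.8
b = Sxy/Sxx = 39.8/25.06 = 1.588188
a = ȳ − b·x̄ = 14.666667 − 1.588188·5.2 = 6.408087
ŷ(1.5) = a + b·1.5 = 6.408087 + 1.588188·1.5 = 8.790370

8.79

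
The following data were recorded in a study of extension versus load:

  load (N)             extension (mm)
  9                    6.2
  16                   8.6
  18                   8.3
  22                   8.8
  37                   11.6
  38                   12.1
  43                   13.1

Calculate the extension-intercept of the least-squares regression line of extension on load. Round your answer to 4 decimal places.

n = 7, Σx = 183, Σy = 68.7, Σxy = 1988.7, Σx² = 5807
Sxx = Σx² − (Σx)²/n = 5807 − 4784.142857 = 1022.857143
Sxy = Σxy − (Σx)(Σy)/n = 1988.7 − 1796.014286 = 192.685714
b = Sxy/Sxx = 192.685714/1022.857143 = 0.188380
a = ȳ − b·x̄ = 9.814286 − 0.188380·26.142857 = 4.889497

4.8895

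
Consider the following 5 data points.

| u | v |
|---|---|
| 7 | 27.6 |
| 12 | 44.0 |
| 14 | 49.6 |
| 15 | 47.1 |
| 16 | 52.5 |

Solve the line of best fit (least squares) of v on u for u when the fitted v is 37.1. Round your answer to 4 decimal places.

n = 5, Σx = 64, Σy = 220.8, Σxy = 2962.1, Σx² = 870
Sxx = Σx² − (Σx)²/n = 870 − 819.2 = 50.8
Sxy = Σxy − (Σx)(Σy)/n = 2962.1 − 2826.24 = 135.86
b = Sxy/Sxx = 135.86/50.8 = 2.674409
a = ȳ − b·x̄ = 44.16 − 2.674409·12.8 = 9.927559
Set a + b·x = 37.1: x = (37.1 − 9.927559) / 2.674409 = 10.160165

10.1602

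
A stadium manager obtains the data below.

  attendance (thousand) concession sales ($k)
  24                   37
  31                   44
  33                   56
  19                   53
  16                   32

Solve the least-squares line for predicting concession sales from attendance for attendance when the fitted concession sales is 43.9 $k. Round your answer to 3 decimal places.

n = 5, Σx = 123, Σy = 222, Σxy = 5619, Σx² = 3243
Sxx = Σx² − (Σx)²/n = 3243 − 3025.8 = 217.2
Sxy = Σxy − (Σx)(Σy)/n = 5619 − 5461.2 = 157.8
b = Sxy/Sxx = 157.8/217.2 = 0.726519
a = ȳ − b·x̄ = 44.4 − 0.726519·24.6 = 26.527624
Set a + b·x = 43.9: x = (43.9 − 26.527624) / 0.726519 = 23.911787

23.912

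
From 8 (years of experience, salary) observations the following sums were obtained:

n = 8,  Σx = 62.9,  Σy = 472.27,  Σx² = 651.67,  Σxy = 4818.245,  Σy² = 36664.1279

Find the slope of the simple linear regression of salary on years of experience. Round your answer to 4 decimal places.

7.0330

Sxx = Σx² − (Σx)²/n = 651.67 − 494.55125 = 157.11875
Sxy = Σxy − (Σx)(Σy)/n = 4818.245 − 3713.222875 = 1105.022125
b = Sxy/Sxx = 1105.022125/157.11875 = 7.033038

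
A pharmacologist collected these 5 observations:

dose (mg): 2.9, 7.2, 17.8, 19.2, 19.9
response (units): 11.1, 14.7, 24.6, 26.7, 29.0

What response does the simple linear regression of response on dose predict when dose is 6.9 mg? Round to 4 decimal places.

n = 5, Σx = 67, Σy = 106.1, Σxy = 1665.65, Σx² = 1141.74
Sxx = Σx² − (Σx)²/n = 1141.74 − 897.8 = 243.94
Sxy = Σxy − (Σx)(Σy)/n = 1665.65 − 1421.74 = 243.91
b = Sxy/Sxx = 243.91/243.94 = 0.999877
a = ȳ − b·x̄ = 21.22 − 0.999877·13.4 = 7.821648
ŷ(6.9) = a + b·6.9 = 7.821648 + 0.999877·6.9 = 14.720799

14.7208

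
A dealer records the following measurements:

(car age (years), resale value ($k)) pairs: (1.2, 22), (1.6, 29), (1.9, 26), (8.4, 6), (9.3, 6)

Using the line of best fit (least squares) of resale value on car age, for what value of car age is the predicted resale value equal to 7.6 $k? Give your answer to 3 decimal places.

8.331

n = 5, Σx = 22.4, Σy = 89, Σxy = 228.4, Σx² = 164.66
Sxx = Σx² − (Σx)²/n = 164.66 − 100.352 = 64.308
Sxy = Σxy − (Σx)(Σy)/n = 228.4 − 398.72 = -170.32
b = Sxy/Sxx = -170.32/64.308 = -2.648504
a = ȳ − b·x̄ = 17.8 − (-2.648504)·4.48 = 29.665298
Set a + b·x = 7.6: x = (7.6 − 29.665298) / (-2.648504) = 8.331231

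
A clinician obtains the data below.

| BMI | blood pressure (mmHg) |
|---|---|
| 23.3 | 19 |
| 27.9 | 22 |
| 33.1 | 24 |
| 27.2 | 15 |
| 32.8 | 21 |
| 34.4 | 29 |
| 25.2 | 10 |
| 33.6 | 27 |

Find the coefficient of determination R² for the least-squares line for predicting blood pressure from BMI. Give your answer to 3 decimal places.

0.615

n = 8, Σx = 237.5, Σy = 167, Σxy = 5104.5, Σx² = 7179.95, Σy² = 3757
Sxx = Σx² − (Σx)²/n = 7179.95 − 7050.78125 = 129.16875
Sxy = Σxy − (Σx)(Σy)/n = 5104.5 − 4957.8125 = 146.6875
Syy = Σy² − (Σy)²/n = 3757 − 3486.125 = 270.875
R² = Sxy²/(Sxx·Syy) = (146.6875)²/(129.16875·270.875) = 0.614978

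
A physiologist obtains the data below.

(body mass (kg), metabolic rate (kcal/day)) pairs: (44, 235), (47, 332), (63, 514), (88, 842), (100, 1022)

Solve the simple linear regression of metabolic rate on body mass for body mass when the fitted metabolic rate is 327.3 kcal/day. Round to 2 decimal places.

n = 5, Σx = 342, Σy = 2945, Σxy = 234622, Σx² = 25858
Sxx = Σx² − (Σx)²/n = 25858 − 23392.8 = 2465.2
Sxy = Σxy − (Σx)(Σy)/n = 234622 − 201438 = 33184
b = Sxy/Sxx = 33184/2465.2 = 13.460977
a = ȳ − b·x̄ = 589 − 13.460977·68.4 = -331.730813
Set a + b·x = 327.3: x = (327.3 − (-331.730813)) / 13.460977 = 48.958617

48.96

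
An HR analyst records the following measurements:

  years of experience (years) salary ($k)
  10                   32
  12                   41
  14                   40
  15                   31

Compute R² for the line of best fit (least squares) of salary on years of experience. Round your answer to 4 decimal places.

0.0008

n = 4, Σx = 51, Σy = 144, Σxy = 1837, Σx² = 665, Σy² = 5266
Sxx = Σx² − (Σx)²/n = 665 − 650.25 = 14.75
Sxy = Σxy − (Σx)(Σy)/n = 1837 − 1836 = 1
Syy = Σy² − (Σy)²/n = 5266 − 5184 = 82
R² = Sxy²/(Sxx·Syy) = (1)²/(14.75·82) = 0.000827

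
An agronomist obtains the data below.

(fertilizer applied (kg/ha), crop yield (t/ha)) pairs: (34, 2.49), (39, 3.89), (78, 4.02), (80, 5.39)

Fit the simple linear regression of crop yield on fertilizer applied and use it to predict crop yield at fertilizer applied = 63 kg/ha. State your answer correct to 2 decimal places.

n = 4, Σx = 231, Σy = 15.79, Σxy = 981.13, Σx² = 15161
Sxx = Σx² − (Σx)²/n = 15161 − 13340.25 = 1820.75
Sxy = Σxy − (Σx)(Σy)/n = 981.13 − 911.8725 = 69.2575
b = Sxy/Sxx = 69.2575/1820.75 = 0.038038
a = ȳ − b·x̄ = 3.9475 − 0.038038·57.75 = 1.750811
ŷ(63) = a + b·63 = 1.750811 + 0.038038·63 = 4.147199

4.15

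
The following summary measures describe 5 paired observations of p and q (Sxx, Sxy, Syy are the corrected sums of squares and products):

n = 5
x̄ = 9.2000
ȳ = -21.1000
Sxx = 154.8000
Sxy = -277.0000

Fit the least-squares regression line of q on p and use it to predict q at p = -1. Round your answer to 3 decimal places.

b = Sxy/Sxx = -277/154.8 = -1.789406
a = ȳ − b·x̄ = -21.1 − (-1.789406)·9.2 = -4.637468
ŷ(-1) = a + b·-1 = -4.637468 + (-1.789406)·(-1) = -2.848062

-2.848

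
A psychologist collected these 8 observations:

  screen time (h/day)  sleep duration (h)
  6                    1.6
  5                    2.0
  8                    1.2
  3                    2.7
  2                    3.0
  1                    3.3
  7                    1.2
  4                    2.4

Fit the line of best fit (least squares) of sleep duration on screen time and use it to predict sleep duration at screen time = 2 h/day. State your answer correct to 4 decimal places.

n = 8, Σx = 36, Σy = 17.4, Σxy = 64.6, Σx² = 204
Sxx = Σx² − (Σx)²/n = 204 − 162 = 42
Sxy = Σxy − (Σx)(Σy)/n = 64.6 − 78.3 = -13.7
b = Sxy/Sxx = -13.7/42 = -0.326190
a = ȳ − b·x̄ = 2.175 − (-0.326190)·4.5 = 3.642857
ŷ(2) = a + b·2 = 3.642857 + (-0.326190)·2 = 2.990476

2.9905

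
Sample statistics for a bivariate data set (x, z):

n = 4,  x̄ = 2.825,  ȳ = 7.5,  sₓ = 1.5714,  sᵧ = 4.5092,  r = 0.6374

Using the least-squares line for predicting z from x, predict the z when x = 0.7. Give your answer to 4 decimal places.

b = r · sᵧ/sₓ = 0.6374 · 4.5092/1.5714 = 1.829047
a = ȳ − b·x̄ = 7.5 − 1.829047·2.825 = 2.332943
ŷ(0.7) = a + b·0.7 = 2.332943 + 1.829047·0.7 = 3.613276

3.6133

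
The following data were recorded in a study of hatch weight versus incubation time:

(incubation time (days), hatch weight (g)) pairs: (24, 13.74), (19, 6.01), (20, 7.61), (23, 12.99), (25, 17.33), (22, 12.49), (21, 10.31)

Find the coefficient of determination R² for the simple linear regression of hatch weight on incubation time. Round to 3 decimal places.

n = 7, Σx = 154, Σy = 80.48, Σxy = 1819.46, Σx² = 3416, Σy² = 1014.185
Sxx = Σx² − (Σx)²/n = 3416 − 3388 = 28
Sxy = Σxy − (Σx)(Σy)/n = 1819.46 − 1770.56 = 48.9
Syy = Σy² − (Σy)²/n = 1014.185 − 925.290057 = 88.894943
R² = Sxy²/(Sxx·Syy) = (48.9)²/(28·88.894943) = 0.960689

0.961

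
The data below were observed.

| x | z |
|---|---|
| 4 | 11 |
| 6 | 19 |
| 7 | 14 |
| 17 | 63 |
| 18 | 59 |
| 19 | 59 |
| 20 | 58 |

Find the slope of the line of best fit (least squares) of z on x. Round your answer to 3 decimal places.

3.394

n = 7, Σx = 91, Σy = 283, Σxy = 4670, Σx² = 1475
Sxx = Σx² − (Σx)²/n = 1475 − 1183 = 292
Sxy = Σxy − (Σx)(Σy)/n = 4670 − 3679 = 991
b = Sxy/Sxx = 991/292 = 3.393836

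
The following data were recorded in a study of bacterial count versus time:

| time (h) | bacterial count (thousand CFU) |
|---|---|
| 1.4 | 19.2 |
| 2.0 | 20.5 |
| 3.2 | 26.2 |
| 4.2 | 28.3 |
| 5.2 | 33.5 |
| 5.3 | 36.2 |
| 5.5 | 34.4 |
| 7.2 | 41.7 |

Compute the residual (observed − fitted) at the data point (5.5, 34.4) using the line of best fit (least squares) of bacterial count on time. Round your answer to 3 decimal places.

-0.592

n = 8, Σx = 34, Σy = 240, Σxy = 1126.08, Σx² = 171.06
Sxx = Σx² − (Σx)²/n = 171.06 − 144.5 = 26.56
Sxy = Σxy − (Σx)(Σy)/n = 1126.08 − 1020 = 106.08
b = Sxy/Sxx = 106.08/26.56 = 3.993976
a = ȳ − b·x̄ = 30 − 3.993976·4.25 = 13.025602
ŷ(5.5) = 13.025602 + 3.993976·5.5 = 34.992470
residual = y − ŷ = 34.4 − 34.992470 = -0.592470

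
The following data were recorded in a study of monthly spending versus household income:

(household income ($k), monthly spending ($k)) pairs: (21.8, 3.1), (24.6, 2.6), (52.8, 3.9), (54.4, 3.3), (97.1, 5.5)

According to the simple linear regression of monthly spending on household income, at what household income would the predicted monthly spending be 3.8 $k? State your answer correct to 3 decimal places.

n = 5, Σx = 250.7, Σy = 18.4, Σxy = 1051.03, Σx² = 16256.01
Sxx = Σx² − (Σx)²/n = 16256.01 − 12570.098 = 3685.912
Sxy = Σxy − (Σx)(Σy)/n = 1051.03 − 922.576 = 128.454
b = Sxy/Sxx = 128.454/3685.912 = 0.034850
a = ȳ − b·x̄ = 3.68 − 0.034850·50.14 = 1.932621
Set a + b·x = 3.8: x = (3.8 − 1.932621) / 0.034850 = 53.583329

53.583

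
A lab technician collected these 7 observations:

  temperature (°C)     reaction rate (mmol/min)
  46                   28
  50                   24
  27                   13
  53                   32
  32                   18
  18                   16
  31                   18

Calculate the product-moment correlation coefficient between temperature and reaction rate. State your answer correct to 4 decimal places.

0.8985

n = 7, Σx = 257, Σy = 149, Σxy = 5957, Σx² = 10463, Σy² = 3457
Sxx = Σx² − (Σx)²/n = 10463 − 9435.571429 = 1027.428571
Sxy = Σxy − (Σx)(Σy)/n = 5957 − 5470.428571 = 486.571429
Syy = Σy² − (Σy)²/n = 3457 − 3171.571429 = 285.428571
r = Sxy/√(Sxx·Syy) = 486.571429/√(293257.469388) = 486.571429/541.532519 = 0.898508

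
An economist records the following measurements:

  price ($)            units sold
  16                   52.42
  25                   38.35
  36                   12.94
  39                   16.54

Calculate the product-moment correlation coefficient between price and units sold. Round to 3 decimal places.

-0.980

n = 4, Σx = 116, Σy = 120.25, Σxy = 2908.37, Σx² = 3698, Σy² = 4659.5941
Sxx = Σx² − (Σx)²/n = 3698 − 3364 = 334
Sxy = Σxy − (Σx)(Σy)/n = 2908.37 − 3487.25 = -578.88
Syy = Σy² − (Σy)²/n = 4659.5941 − 3615.015625 = 1044.578475
r = Sxy/√(Sxx·Syy) = -578.88/√(348889.21065) = -578.88/590.668444 = -0.980042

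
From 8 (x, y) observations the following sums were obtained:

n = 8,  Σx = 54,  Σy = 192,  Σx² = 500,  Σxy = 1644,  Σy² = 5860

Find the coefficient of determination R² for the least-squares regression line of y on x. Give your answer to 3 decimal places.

Sxx = Σx² − (Σx)²/n = 500 − 364.5 = 135.5
Sxy = Σxy − (Σx)(Σy)/n = 1644 − 1296 = 348
Syy = Σy² − (Σy)²/n = 5860 − 4608 = 1252
R² = Sxy²/(Sxx·Syy) = (348)²/(135.5·1252) = 0.713863

0.714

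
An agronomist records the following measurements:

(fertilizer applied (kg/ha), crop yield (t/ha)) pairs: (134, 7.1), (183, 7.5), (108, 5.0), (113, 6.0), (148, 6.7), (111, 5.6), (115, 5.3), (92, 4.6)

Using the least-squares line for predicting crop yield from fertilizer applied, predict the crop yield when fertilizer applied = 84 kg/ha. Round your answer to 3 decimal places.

n = 8, Σx = 1004, Σy = 47.8, Σxy = 6187.8, Σx² = 131792
Sxx = Σx² − (Σx)²/n = 131792 − 126002 = 5790
Sxy = Σxy − (Σx)(Σy)/n = 6187.8 − 5998.9 = 188.9
b = Sxy/Sxx = 188.9/5790 = 0.032625
a = ȳ − b·x̄ = 5.975 − 0.032625·125.5 = 1.880535
ŷ(84) = a + b·84 = 1.880535 + 0.032625·84 = 4.621054

4.621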